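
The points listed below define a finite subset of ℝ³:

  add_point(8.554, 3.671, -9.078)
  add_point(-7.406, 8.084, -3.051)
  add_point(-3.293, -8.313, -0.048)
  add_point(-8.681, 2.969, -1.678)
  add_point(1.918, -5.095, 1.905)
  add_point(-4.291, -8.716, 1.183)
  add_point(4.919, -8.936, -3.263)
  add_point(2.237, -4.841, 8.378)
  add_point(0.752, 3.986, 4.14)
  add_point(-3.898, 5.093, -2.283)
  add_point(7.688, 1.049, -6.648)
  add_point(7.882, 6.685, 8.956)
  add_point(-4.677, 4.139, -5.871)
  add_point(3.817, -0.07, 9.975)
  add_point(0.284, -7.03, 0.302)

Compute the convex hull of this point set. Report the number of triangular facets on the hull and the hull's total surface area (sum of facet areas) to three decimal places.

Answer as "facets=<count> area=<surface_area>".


Extreme-point indices: [0, 1, 2, 3, 5, 6, 7, 11, 12, 13] — 10 of 15 on the boundary.

Area of each hull facet:
  f1: (p12, p6, p0) → 92.8943
  f2: (p7, p5, p6) → 51.7279
  f3: (p7, p13, p3) → 44.1807
  f4: (p7, p5, p3) → 66.9426
  f5: (p11, p6, p0) → 126.6337
  f6: (p11, p7, p6) → 78.7666
  f7: (p11, p7, p13) → 9.8311
  f8: (p2, p5, p6) → 4.1026
  f9: (p2, p12, p6) → 61.0714
  f10: (p2, p5, p3) → 10.2916
  f11: (p2, p12, p3) → 37.2786
  f12: (p1, p12, p0) → 29.7356
  f13: (p1, p11, p0) → 146.9154
  f14: (p1, p12, p3) → 13.7318
  f15: (p1, p13, p3) → 46.6235
  f16: (p1, p11, p13) → 74.7773
Σ area = 895.505

Check V−E+F: 10 − 24 + 16 = 2.

facets=16 area=895.505


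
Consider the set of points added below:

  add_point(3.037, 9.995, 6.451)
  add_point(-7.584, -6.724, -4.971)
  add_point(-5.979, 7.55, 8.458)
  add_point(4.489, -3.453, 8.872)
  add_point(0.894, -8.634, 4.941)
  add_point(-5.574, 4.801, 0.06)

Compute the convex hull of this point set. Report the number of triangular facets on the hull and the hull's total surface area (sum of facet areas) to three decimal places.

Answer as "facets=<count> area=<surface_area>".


Points on the hull: [0, 1, 2, 3, 4, 5] (6 of 6).

Area of each hull facet:
  f1: (p4, p0, p1) → 123.9901
  f2: (p4, p0, p3) → 43.0359
  f3: (p2, p0, p3) → 64.4797
  f4: (p2, p4, p1) → 115.0241
  f5: (p2, p4, p3) → 55.7464
  f6: (p5, p0, p1) → 52.6146
  f7: (p5, p2, p1) → 42.8474
  f8: (p5, p2, p0) → 41.6939
Σ area = 539.432

Euler characteristic 6−12+8 = 2 ✓

facets=8 area=539.432


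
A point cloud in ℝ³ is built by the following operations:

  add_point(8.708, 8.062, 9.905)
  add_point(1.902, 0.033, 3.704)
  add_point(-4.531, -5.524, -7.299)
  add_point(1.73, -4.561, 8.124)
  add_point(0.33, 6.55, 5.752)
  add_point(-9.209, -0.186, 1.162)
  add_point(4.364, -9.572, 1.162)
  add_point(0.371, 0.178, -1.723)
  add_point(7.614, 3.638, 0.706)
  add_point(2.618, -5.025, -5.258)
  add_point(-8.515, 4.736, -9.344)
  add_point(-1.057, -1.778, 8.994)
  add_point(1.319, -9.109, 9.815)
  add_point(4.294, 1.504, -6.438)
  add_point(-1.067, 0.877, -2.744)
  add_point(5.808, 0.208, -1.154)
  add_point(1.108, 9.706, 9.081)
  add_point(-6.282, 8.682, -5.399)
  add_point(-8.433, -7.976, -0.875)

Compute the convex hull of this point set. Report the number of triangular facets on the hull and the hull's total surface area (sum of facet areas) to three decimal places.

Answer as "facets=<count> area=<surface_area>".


Extreme-point indices: [0, 2, 5, 6, 8, 9, 10, 11, 12, 13, 16, 17, 18] — 13 of 19 on the boundary.

Per-facet area ½‖(b−a)×(c−a)‖:
  f1: (p12, p6, p0) → 85.5718
  f2: (p17, p10, p5) → 33.3918
  f3: (p13, p17, p10) → 38.2838
  f4: (p13, p2, p10) → 60.8376
  f5: (p16, p12, p0) → 71.7318
  f6: (p16, p17, p5) → 87.2172
  f7: (p16, p17, p0) → 54.3421
  f8: (p18, p12, p6) → 58.9335
  f9: (p18, p2, p6) → 48.9132
  f10: (p18, p12, p5) → 58.6425
  f11: (p18, p10, p5) → 46.2878
  f12: (p18, p2, p10) → 42.7663
  f13: (p8, p6, p0) → 63.6103
  f14: (p8, p13, p6) → 52.5966
  f15: (p8, p17, p0) → 78.3492
  f16: (p8, p13, p17) → 51.9658
  f17: (p9, p2, p6) → 27.6677
  f18: (p9, p13, p6) → 21.5760
  f19: (p9, p13, p2) → 24.6751
  f20: (p11, p12, p5) → 40.0749
  f21: (p11, p16, p5) → 66.7084
  f22: (p11, p16, p12) → 22.1719
Σ area = 1136.315

Check V−E+F: 13 − 33 + 22 = 2.

facets=22 area=1136.315


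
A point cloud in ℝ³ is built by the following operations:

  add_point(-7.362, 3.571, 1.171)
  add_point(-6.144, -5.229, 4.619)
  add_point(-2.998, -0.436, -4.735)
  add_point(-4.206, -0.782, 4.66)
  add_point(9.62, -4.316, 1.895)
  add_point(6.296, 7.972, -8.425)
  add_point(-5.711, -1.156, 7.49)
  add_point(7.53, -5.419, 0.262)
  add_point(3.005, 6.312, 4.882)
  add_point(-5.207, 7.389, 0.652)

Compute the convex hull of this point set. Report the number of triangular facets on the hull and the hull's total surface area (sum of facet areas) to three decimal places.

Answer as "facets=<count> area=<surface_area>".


9 of the 10 inputs are extreme points: [0, 1, 2, 4, 5, 6, 7, 8, 9].

Triangle areas on the boundary:
  f1: (p7, p5, p4) → 22.9723
  f2: (p1, p7, p4) → 17.6638
  f3: (p8, p5, p4) → 86.1036
  f4: (p2, p7, p5) → 80.6415
  f5: (p2, p1, p7) → 66.9499
  f6: (p2, p1, p0) → 38.5571
  f7: (p9, p8, p5) → 62.3021
  f8: (p9, p2, p0) → 18.4117
  f9: (p9, p2, p5) → 62.4366
  f10: (p6, p1, p4) → 40.0516
  f11: (p6, p8, p4) → 75.4212
  f12: (p6, p1, p0) → 20.1625
  f13: (p6, p9, p8) → 48.0262
  f14: (p6, p9, p0) → 15.4202
Σ area = 655.120

Check V−E+F: 9 − 21 + 14 = 2.

facets=14 area=655.120


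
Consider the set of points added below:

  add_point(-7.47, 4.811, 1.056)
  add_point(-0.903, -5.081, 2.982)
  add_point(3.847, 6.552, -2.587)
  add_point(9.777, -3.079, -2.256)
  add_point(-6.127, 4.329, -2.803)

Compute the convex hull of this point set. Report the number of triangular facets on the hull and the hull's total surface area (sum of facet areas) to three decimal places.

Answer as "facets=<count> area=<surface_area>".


Extreme-point indices: [0, 1, 2, 3, 4] — 5 of 5 on the boundary.

Area of each hull facet:
  f1: (p4, p2, p0) → 20.2263
  f2: (p4, p2, p3) → 54.6485
  f3: (p1, p2, p0) → 67.7890
  f4: (p1, p2, p3) → 64.8818
  f5: (p1, p4, p0) → 24.5528
  f6: (p1, p4, p3) → 73.6217
Σ area = 305.720

Check V−E+F: 5 − 9 + 6 = 2.

facets=6 area=305.720


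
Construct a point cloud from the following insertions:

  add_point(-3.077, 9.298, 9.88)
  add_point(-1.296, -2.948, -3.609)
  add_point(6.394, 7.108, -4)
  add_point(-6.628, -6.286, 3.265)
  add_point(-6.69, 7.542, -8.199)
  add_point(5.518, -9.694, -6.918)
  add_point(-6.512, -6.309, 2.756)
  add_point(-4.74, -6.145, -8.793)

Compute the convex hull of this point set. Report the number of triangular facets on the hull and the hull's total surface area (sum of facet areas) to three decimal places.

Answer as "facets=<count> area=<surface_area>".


facets=10 area=862.740

Extreme-point indices: [0, 2, 3, 4, 5, 6, 7] — 7 of 8 on the boundary.

Area of each hull facet:
  f1: (p5, p2, p4) → 117.0939
  f2: (p0, p2, p4) → 111.6252
  f3: (p0, p5, p2) → 140.5069
  f4: (p3, p0, p4) → 138.8341
  f5: (p3, p0, p5) → 134.7829
  f6: (p7, p5, p4) → 68.3436
  f7: (p7, p3, p4) → 84.3335
  f8: (p6, p3, p5) → 2.6113
  f9: (p6, p7, p5) → 64.3267
  f10: (p6, p7, p3) → 0.2815
Σ area = 862.740

Check V−E+F: 7 − 15 + 10 = 2.


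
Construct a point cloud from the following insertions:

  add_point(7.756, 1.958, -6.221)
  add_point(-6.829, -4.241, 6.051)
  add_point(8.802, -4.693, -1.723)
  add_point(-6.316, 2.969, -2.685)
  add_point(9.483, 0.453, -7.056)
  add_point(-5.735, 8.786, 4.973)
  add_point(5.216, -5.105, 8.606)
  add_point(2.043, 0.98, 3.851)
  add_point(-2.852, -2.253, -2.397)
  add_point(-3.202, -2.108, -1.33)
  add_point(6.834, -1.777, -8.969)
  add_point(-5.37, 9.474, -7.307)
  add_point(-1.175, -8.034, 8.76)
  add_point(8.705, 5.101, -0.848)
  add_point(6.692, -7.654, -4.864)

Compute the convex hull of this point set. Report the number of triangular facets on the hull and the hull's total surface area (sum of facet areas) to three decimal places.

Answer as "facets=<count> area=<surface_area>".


facets=20 area=947.745

12 of the 15 inputs are extreme points: [1, 2, 3, 4, 5, 6, 8, 10, 11, 12, 13, 14].

Area of each hull facet:
  f1: (p10, p11, p4) → 32.9340
  f2: (p14, p10, p4) → 13.9003
  f3: (p13, p11, p4) → 62.5557
  f4: (p13, p5, p11) → 91.1701
  f5: (p13, p6, p5) → 109.6136
  f6: (p8, p10, p11) → 75.6150
  f7: (p8, p14, p10) → 39.0032
  f8: (p8, p14, p1) → 47.9711
  f9: (p12, p14, p1) → 57.5747
  f10: (p12, p6, p14) → 48.4368
  f11: (p12, p5, p1) → 42.1577
  f12: (p12, p6, p5) → 61.8424
  f13: (p2, p14, p4) → 17.8788
  f14: (p2, p6, p14) → 23.4738
  f15: (p2, p13, p4) → 28.5927
  f16: (p2, p13, p6) → 53.7302
  f17: (p3, p8, p1) → 29.9394
  f18: (p3, p8, p11) → 19.4650
  f19: (p3, p5, p1) → 53.2100
  f20: (p3, p5, p11) → 38.6804
Σ area = 947.745

Euler: V−E+F = 12−30+20 = 2.


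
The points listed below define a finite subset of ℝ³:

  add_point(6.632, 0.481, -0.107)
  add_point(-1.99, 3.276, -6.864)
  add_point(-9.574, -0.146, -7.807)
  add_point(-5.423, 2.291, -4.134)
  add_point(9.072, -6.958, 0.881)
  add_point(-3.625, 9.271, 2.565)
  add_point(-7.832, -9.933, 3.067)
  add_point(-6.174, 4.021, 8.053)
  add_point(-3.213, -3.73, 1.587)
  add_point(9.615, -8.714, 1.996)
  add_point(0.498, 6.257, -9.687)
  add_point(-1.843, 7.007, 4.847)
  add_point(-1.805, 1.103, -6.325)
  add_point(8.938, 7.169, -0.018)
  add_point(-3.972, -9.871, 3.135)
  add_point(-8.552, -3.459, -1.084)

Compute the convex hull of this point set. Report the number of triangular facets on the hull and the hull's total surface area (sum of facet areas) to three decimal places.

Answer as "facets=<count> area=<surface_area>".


facets=18 area=994.125

Points on the hull: [2, 4, 5, 6, 7, 9, 10, 11, 13, 14, 15] (11 of 16).

Area of each hull facet:
  f1: (p6, p9, p2) → 129.0337
  f2: (p10, p9, p2) → 126.5908
  f3: (p10, p5, p2) → 76.9284
  f4: (p7, p5, p2) → 60.8436
  f5: (p13, p10, p5) → 73.6585
  f6: (p13, p7, p9) → 136.7257
  f7: (p15, p6, p2) → 15.0388
  f8: (p15, p7, p2) → 41.1549
  f9: (p15, p7, p6) → 46.3119
  f10: (p14, p6, p9) → 3.2195
  f11: (p14, p7, p9) → 101.4815
  f12: (p14, p7, p6) → 28.5333
  f13: (p4, p10, p9) → 4.7779
  f14: (p4, p13, p9) → 8.0043
  f15: (p4, p13, p10) → 91.0598
  f16: (p11, p7, p5) → 10.8657
  f17: (p11, p13, p5) → 21.3907
  f18: (p11, p13, p7) → 18.5063
Σ area = 994.125

Euler characteristic 11−27+18 = 2 ✓


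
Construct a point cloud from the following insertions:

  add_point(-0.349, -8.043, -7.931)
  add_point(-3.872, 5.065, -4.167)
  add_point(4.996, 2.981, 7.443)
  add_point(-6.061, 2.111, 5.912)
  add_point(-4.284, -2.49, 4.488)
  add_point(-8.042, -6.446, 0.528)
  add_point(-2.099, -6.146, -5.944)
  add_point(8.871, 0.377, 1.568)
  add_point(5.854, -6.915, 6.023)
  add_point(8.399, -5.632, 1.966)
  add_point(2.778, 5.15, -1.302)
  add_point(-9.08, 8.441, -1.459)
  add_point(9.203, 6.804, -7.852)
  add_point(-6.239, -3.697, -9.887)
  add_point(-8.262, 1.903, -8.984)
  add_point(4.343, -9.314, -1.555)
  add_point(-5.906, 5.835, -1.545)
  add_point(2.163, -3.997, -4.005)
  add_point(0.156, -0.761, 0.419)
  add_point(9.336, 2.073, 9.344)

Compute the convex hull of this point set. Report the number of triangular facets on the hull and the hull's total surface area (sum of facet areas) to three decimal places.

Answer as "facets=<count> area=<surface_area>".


Extreme-point indices: [0, 2, 3, 4, 5, 8, 9, 11, 12, 13, 14, 15, 19] — 13 of 20 on the boundary.

Facet areas (half cross-product norm):
  f1: (p12, p19, p11) → 166.0070
  f2: (p14, p12, p11) → 89.9384
  f3: (p14, p12, p13) → 54.6196
  f4: (p14, p5, p11) → 62.7436
  f5: (p14, p5, p13) → 32.8655
  f6: (p9, p12, p19) → 84.0858
  f7: (p9, p12, p15) → 51.1457
  f8: (p0, p12, p15) → 69.5275
  f9: (p0, p12, p13) → 66.7579
  f10: (p0, p5, p15) → 45.6023
  f11: (p0, p5, p13) → 39.9265
  f12: (p3, p5, p11) → 52.2356
  f13: (p8, p5, p15) → 52.0778
  f14: (p8, p9, p19) → 25.0357
  f15: (p8, p9, p15) → 16.1389
  f16: (p8, p3, p19) → 73.6251
  f17: (p2, p19, p11) → 8.1465
  f18: (p2, p3, p11) → 53.4860
  f19: (p2, p3, p19) → 10.0843
  f20: (p4, p3, p5) → 15.0281
  f21: (p4, p8, p5) → 35.2046
  f22: (p4, p8, p3) → 22.2330
Σ area = 1126.515

Check V−E+F: 13 − 33 + 22 = 2.

facets=22 area=1126.515


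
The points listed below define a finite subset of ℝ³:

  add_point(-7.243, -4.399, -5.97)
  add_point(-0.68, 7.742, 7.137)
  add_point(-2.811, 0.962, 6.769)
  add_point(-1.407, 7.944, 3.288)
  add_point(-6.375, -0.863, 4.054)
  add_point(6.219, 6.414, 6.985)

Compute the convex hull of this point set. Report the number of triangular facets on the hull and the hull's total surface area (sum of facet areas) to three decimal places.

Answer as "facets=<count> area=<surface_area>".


Points on the hull: [0, 1, 2, 3, 4, 5] (6 of 6).

Facet areas (half cross-product norm):
  f1: (p3, p5, p0) → 64.4203
  f2: (p1, p3, p5) → 13.5797
  f3: (p2, p5, p0) → 67.5748
  f4: (p2, p1, p5) → 24.8453
  f5: (p4, p2, p0) → 18.1002
  f6: (p4, p2, p1) → 13.6534
  f7: (p4, p3, p0) → 52.2596
  f8: (p4, p1, p3) → 19.8791
Σ area = 274.312

Euler characteristic 6−12+8 = 2 ✓

facets=8 area=274.312


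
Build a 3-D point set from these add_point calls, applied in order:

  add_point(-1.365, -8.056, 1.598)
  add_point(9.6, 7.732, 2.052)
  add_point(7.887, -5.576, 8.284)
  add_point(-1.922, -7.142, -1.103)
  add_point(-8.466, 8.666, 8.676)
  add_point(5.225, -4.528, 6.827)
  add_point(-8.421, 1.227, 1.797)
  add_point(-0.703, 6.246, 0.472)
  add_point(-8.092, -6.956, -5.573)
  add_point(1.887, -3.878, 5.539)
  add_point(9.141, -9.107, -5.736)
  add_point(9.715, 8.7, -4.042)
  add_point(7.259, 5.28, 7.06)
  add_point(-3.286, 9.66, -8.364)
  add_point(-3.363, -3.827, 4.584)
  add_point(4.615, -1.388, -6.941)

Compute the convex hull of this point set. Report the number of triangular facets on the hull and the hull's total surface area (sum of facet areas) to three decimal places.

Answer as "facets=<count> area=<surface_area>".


12 of the 16 inputs are extreme points: [0, 1, 2, 4, 6, 8, 10, 11, 12, 13, 14, 15].

Per-facet area ½‖(b−a)×(c−a)‖:
  f1: (p13, p11, p4) → 122.4389
  f2: (p15, p10, p11) → 46.0176
  f3: (p15, p13, p11) → 72.2944
  f4: (p15, p8, p10) → 62.6033
  f5: (p15, p8, p13) → 93.3839
  f6: (p6, p13, p4) → 71.6807
  f7: (p6, p8, p13) → 77.9561
  f8: (p12, p2, p4) → 85.5885
  f9: (p1, p10, p11) → 55.1138
  f10: (p1, p2, p10) → 105.2217
  f11: (p1, p12, p2) → 29.1593
  f12: (p1, p11, p4) → 55.6994
  f13: (p1, p12, p4) → 45.3282
  f14: (p0, p8, p10) → 62.8636
  f15: (p0, p2, p10) → 71.5464
  f16: (p14, p6, p8) → 40.7539
  f17: (p14, p0, p8) → 27.4004
  f18: (p14, p6, p4) → 37.7432
  f19: (p14, p2, p4) → 78.0829
  f20: (p14, p0, p2) → 31.8533
Σ area = 1272.729

Euler: V−E+F = 12−30+20 = 2.

facets=20 area=1272.729


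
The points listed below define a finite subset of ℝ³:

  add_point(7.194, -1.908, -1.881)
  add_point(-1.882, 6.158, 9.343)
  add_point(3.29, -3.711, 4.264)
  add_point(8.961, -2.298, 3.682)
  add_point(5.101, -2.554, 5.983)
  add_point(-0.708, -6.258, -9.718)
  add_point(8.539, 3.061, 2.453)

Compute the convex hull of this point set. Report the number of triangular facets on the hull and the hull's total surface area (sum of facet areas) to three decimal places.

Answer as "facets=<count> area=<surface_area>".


facets=10 area=376.143

7 of the 7 inputs are extreme points: [0, 1, 2, 3, 4, 5, 6].

Facet areas (half cross-product norm):
  f1: (p0, p5, p3) → 21.0088
  f2: (p6, p3, p1) → 34.9299
  f3: (p6, p0, p3) → 15.3869
  f4: (p6, p5, p1) → 114.9175
  f5: (p6, p0, p5) → 22.8149
  f6: (p2, p5, p1) → 82.1378
  f7: (p2, p5, p3) → 42.3971
  f8: (p4, p3, p1) → 20.6214
  f9: (p4, p2, p1) → 15.9632
  f10: (p4, p2, p3) → 5.9652
Σ area = 376.143

Euler: V−E+F = 7−15+10 = 2.


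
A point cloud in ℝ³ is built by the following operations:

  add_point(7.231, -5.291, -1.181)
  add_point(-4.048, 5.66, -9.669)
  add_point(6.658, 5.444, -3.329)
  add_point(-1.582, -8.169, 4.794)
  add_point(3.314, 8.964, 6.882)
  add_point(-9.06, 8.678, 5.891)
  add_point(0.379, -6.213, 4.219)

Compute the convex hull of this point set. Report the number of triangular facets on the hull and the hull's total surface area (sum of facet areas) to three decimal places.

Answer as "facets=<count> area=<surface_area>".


facets=10 area=737.409

7 of the 7 inputs are extreme points: [0, 1, 2, 3, 4, 5, 6].

Triangle areas on the boundary:
  f1: (p1, p4, p5) → 100.6412
  f2: (p3, p4, p5) → 106.1397
  f3: (p3, p1, p5) → 144.1438
  f4: (p3, p1, p0) → 98.1517
  f5: (p2, p4, p0) → 61.3352
  f6: (p2, p1, p0) → 67.3134
  f7: (p2, p1, p4) → 68.9258
  f8: (p6, p4, p0) → 68.0932
  f9: (p6, p3, p0) → 8.3560
  f10: (p6, p3, p4) → 14.3088
Σ area = 737.409

Euler: V−E+F = 7−15+10 = 2.


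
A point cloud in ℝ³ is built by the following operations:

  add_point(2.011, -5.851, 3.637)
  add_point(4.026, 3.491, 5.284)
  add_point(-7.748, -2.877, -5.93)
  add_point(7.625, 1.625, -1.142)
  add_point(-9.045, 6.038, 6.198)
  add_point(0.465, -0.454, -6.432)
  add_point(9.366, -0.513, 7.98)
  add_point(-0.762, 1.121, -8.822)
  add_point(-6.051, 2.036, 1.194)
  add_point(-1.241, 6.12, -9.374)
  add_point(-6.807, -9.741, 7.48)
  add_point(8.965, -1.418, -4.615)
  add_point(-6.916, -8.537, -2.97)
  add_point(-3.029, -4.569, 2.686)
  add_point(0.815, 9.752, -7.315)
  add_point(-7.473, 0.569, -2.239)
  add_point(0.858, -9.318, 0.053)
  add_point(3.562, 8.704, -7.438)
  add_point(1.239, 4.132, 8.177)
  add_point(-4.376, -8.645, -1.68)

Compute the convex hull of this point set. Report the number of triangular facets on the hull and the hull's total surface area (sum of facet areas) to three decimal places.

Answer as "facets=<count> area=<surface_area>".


Hull vertices (12/20): indices [2, 4, 6, 7, 9, 10, 11, 12, 14, 16, 17, 18].

Facet areas (half cross-product norm):
  f1: (p18, p10, p4) → 80.4222
  f2: (p18, p10, p6) → 75.1477
  f3: (p2, p10, p4) → 102.4165
  f4: (p2, p9, p4) → 86.5264
  f5: (p16, p10, p6) → 77.7365
  f6: (p16, p11, p6) → 73.4643
  f7: (p7, p11, p9) → 25.7108
  f8: (p7, p2, p9) → 19.5869
  f9: (p17, p11, p9) → 34.0905
  f10: (p17, p18, p6) → 76.9410
  f11: (p17, p11, p6) → 73.2615
  f12: (p12, p7, p2) → 24.4492
  f13: (p12, p2, p10) → 28.1057
  f14: (p12, p16, p10) → 40.7820
  f15: (p12, p16, p11) → 46.6242
  f16: (p12, p7, p11) → 69.8701
  f17: (p14, p9, p4) → 39.7613
  f18: (p14, p17, p9) → 6.8012
  f19: (p14, p18, p4) → 84.7091
  f20: (p14, p17, p18) → 24.1186
Σ area = 1090.526

Euler characteristic 12−30+20 = 2 ✓

facets=20 area=1090.526


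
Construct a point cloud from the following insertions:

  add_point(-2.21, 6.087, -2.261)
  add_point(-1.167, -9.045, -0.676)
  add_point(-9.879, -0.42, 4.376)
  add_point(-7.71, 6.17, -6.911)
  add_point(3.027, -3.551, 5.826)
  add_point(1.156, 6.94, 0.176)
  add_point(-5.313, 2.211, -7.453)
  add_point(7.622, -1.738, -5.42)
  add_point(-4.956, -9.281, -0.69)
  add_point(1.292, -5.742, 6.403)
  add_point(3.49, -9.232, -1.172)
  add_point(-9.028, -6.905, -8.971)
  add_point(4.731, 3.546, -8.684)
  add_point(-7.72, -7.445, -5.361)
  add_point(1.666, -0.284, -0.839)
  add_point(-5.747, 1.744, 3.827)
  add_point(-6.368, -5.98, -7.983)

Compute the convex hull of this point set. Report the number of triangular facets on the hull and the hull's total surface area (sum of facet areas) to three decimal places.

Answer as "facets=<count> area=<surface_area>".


facets=20 area=849.343

Hull vertices (12/17): indices [2, 3, 4, 5, 7, 8, 9, 10, 11, 12, 13, 15].

Facet areas (half cross-product norm):
  f1: (p3, p11, p2) → 81.7489
  f2: (p9, p8, p2) → 54.1931
  f3: (p13, p8, p2) → 32.3156
  f4: (p13, p11, p2) → 18.8635
  f5: (p13, p11, p8) → 2.8569
  f6: (p12, p11, p7) → 58.7456
  f7: (p12, p3, p11) → 84.6986
  f8: (p10, p9, p8) → 34.7788
  f9: (p10, p11, p7) → 71.3238
  f10: (p10, p11, p8) → 37.3547
  f11: (p5, p12, p7) → 34.7282
  f12: (p5, p3, p2) → 70.0300
  f13: (p5, p12, p3) → 55.1555
  f14: (p15, p5, p2) → 6.9956
  f15: (p4, p15, p5) → 47.2436
  f16: (p4, p5, p7) → 64.1857
  f17: (p4, p9, p2) → 17.5887
  f18: (p4, p15, p2) → 21.4653
  f19: (p4, p10, p7) → 42.7670
  f20: (p4, p10, p9) → 12.3038
Σ area = 849.343

Check V−E+F: 12 − 30 + 20 = 2.


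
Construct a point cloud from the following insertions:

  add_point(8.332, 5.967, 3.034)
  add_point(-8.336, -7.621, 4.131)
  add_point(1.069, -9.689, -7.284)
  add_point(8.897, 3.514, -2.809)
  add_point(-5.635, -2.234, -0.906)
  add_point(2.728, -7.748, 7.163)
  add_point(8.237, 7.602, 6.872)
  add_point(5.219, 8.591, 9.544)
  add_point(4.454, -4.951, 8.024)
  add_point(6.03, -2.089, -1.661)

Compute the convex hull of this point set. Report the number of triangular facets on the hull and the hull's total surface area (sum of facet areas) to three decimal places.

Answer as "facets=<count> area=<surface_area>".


Points on the hull: [1, 2, 3, 4, 5, 6, 7, 8, 9] (9 of 10).

Facet areas (half cross-product norm):
  f1: (p5, p2, p1) → 78.2568
  f2: (p4, p2, p1) → 46.3914
  f3: (p4, p2, p3) → 87.3854
  f4: (p4, p7, p1) → 70.7238
  f5: (p4, p7, p3) → 106.3934
  f6: (p8, p7, p1) → 89.3511
  f7: (p8, p5, p1) → 16.3056
  f8: (p6, p7, p3) → 14.9337
  f9: (p6, p8, p3) → 66.6811
  f10: (p6, p8, p7) → 27.2924
  f11: (p9, p5, p2) → 58.4666
  f12: (p9, p8, p5) → 17.3228
  f13: (p9, p2, p3) → 23.0788
  f14: (p9, p8, p3) → 28.6055
Σ area = 731.188

Check V−E+F: 9 − 21 + 14 = 2.

facets=14 area=731.188


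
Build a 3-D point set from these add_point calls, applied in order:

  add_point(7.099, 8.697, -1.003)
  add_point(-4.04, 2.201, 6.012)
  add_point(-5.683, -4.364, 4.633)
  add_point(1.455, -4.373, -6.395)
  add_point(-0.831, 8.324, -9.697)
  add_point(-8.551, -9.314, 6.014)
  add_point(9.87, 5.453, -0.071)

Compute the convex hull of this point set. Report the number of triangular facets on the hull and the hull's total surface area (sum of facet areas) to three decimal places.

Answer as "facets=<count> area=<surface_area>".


facets=8 area=624.144

Hull vertices (6/7): indices [0, 1, 3, 4, 5, 6].

Per-facet area ½‖(b−a)×(c−a)‖:
  f1: (p0, p4, p6) → 21.2725
  f2: (p3, p6, p5) → 117.0535
  f3: (p3, p4, p5) → 103.5113
  f4: (p3, p4, p6) → 86.0359
  f5: (p1, p6, p5) → 81.8968
  f6: (p1, p0, p6) → 32.0111
  f7: (p1, p4, p5) → 97.2422
  f8: (p1, p0, p4) → 85.1210
Σ area = 624.144

Euler characteristic 6−12+8 = 2 ✓


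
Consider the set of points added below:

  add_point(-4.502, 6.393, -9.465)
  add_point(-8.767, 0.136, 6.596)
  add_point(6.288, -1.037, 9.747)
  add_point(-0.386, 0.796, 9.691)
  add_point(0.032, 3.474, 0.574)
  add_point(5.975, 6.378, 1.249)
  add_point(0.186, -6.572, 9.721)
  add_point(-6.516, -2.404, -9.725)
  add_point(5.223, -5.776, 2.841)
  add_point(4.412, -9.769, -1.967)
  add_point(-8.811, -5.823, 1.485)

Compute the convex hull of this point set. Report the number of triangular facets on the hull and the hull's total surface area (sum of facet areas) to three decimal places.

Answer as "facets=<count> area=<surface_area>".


10 of the 11 inputs are extreme points: [0, 1, 2, 3, 5, 6, 7, 8, 9, 10].

Triangle areas on the boundary:
  f1: (p6, p9, p10) → 73.2729
  f2: (p6, p9, p2) → 52.7186
  f3: (p6, p1, p10) → 44.0406
  f4: (p7, p9, p10) → 80.2669
  f5: (p7, p9, p0) → 65.9540
  f6: (p7, p1, p10) → 43.1121
  f7: (p7, p1, p0) → 74.4396
  f8: (p8, p9, p2) → 2.4160
  f9: (p5, p1, p0) → 116.7788
  f10: (p5, p8, p2) → 46.1087
  f11: (p5, p9, p0) → 121.3051
  f12: (p5, p8, p9) → 32.6697
  f13: (p3, p5, p2) → 38.2006
  f14: (p3, p5, p1) → 51.2709
  f15: (p3, p6, p2) → 24.0636
  f16: (p3, p6, p1) → 33.1029
Σ area = 899.721

Euler: V−E+F = 10−24+16 = 2.

facets=16 area=899.721


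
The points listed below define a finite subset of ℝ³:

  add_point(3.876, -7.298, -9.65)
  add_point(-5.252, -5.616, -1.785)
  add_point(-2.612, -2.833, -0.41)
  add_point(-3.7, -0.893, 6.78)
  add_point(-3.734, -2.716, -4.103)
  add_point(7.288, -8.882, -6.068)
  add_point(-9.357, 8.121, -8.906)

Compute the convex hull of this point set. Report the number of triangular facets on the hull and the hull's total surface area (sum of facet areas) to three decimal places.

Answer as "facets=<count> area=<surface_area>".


facets=6 area=488.502

Hull vertices (5/7): indices [0, 1, 3, 5, 6].

Triangle areas on the boundary:
  f1: (p3, p5, p6) → 173.9874
  f2: (p0, p5, p6) → 40.8582
  f3: (p1, p3, p6) → 79.2574
  f4: (p1, p0, p6) → 97.3503
  f5: (p1, p3, p5) → 65.5778
  f6: (p1, p0, p5) → 31.4710
Σ area = 488.502

Check V−E+F: 5 − 9 + 6 = 2.


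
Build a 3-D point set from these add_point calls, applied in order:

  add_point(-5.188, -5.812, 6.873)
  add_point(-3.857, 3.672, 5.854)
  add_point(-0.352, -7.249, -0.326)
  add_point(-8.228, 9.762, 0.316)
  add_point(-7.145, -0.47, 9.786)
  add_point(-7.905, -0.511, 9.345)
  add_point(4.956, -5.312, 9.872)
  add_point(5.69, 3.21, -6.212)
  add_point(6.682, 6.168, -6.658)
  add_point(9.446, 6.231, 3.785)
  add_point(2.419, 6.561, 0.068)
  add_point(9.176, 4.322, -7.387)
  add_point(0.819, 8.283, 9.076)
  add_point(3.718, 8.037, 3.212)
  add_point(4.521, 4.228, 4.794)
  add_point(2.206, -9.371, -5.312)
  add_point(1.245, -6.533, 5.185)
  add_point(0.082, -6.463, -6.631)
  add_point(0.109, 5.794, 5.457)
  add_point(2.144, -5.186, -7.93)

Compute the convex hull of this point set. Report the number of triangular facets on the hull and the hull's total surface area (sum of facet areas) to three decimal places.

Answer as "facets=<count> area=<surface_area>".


facets=24 area=1060.751

14 of the 20 inputs are extreme points: [0, 3, 4, 5, 6, 8, 9, 11, 12, 13, 15, 16, 17, 19].

Area of each hull facet:
  f1: (p11, p6, p9) → 74.9598
  f2: (p11, p6, p15) → 121.7890
  f3: (p12, p6, p9) → 67.2216
  f4: (p19, p11, p15) → 22.2300
  f5: (p13, p12, p3) → 39.6087
  f6: (p13, p12, p9) → 18.5228
  f7: (p16, p6, p15) → 22.5050
  f8: (p16, p0, p15) → 34.1309
  f9: (p16, p0, p6) → 18.9653
  f10: (p4, p12, p6) → 72.4021
  f11: (p4, p0, p6) → 33.5785
  f12: (p17, p19, p3) → 26.6987
  f13: (p17, p19, p15) → 5.2498
  f14: (p17, p0, p3) → 120.5989
  f15: (p17, p0, p15) → 27.7238
  f16: (p8, p19, p3) → 103.1686
  f17: (p8, p19, p11) → 18.8653
  f18: (p8, p13, p3) → 64.8069
  f19: (p8, p11, p9) → 17.2110
  f20: (p8, p13, p9) → 30.7282
  f21: (p5, p0, p3) → 40.9106
  f22: (p5, p4, p0) → 2.8111
  f23: (p5, p12, p3) → 71.8346
  f24: (p5, p4, p12) → 4.2296
Σ area = 1060.751

Euler characteristic 14−36+24 = 2 ✓


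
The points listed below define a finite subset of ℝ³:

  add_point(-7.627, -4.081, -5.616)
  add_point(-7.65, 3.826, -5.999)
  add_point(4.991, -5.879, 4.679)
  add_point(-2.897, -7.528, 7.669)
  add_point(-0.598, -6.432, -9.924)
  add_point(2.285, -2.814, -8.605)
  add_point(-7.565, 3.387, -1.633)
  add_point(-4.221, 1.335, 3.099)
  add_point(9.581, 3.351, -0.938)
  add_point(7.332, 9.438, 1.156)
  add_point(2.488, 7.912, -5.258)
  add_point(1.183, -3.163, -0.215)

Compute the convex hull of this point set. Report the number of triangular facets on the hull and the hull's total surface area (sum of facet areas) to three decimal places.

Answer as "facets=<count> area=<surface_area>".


11 of the 12 inputs are extreme points: [0, 1, 2, 3, 4, 5, 6, 7, 8, 9, 10].

Area of each hull facet:
  f1: (p0, p4, p1) → 32.8375
  f2: (p0, p4, p3) → 61.7174
  f3: (p2, p4, p8) → 88.1854
  f4: (p2, p4, p3) → 67.2371
  f5: (p2, p9, p8) → 36.2105
  f6: (p2, p9, p3) → 62.6717
  f7: (p7, p9, p3) → 63.7475
  f8: (p10, p9, p8) → 27.2587
  f9: (p10, p4, p1) → 70.2429
  f10: (p10, p9, p1) → 33.2486
  f11: (p6, p7, p3) → 21.6005
  f12: (p6, p0, p1) → 17.1801
  f13: (p6, p0, p3) → 59.8818
  f14: (p6, p9, p1) → 35.4025
  f15: (p6, p7, p9) → 43.3088
  f16: (p5, p4, p8) → 12.3954
  f17: (p5, p10, p8) → 50.6146
  f18: (p5, p10, p4) → 15.8392
Σ area = 799.580

Check V−E+F: 11 − 27 + 18 = 2.

facets=18 area=799.580


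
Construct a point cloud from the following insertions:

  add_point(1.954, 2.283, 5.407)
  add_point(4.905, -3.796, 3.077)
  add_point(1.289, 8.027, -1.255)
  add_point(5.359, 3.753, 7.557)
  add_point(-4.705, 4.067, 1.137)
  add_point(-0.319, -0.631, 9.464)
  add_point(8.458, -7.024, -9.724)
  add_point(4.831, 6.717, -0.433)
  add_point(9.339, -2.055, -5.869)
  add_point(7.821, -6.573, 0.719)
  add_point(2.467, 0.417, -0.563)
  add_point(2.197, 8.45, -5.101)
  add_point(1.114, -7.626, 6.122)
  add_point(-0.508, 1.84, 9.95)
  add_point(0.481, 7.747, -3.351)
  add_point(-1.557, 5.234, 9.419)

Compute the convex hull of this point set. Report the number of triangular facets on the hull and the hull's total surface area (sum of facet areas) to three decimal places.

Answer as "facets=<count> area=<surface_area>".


Hull vertices (13/16): indices [2, 3, 4, 5, 6, 7, 8, 9, 11, 12, 13, 14, 15].

Area of each hull facet:
  f1: (p6, p12, p4) → 120.2190
  f2: (p6, p11, p4) → 89.0396
  f3: (p6, p11, p8) → 32.1838
  f4: (p5, p12, p4) → 41.0758
  f5: (p14, p11, p4) → 2.2250
  f6: (p3, p5, p13) → 8.2669
  f7: (p3, p5, p12) → 28.1217
  f8: (p7, p11, p8) → 31.7068
  f9: (p7, p3, p8) → 47.4845
  f10: (p15, p3, p13) → 11.8596
  f11: (p15, p14, p4) → 33.7793
  f12: (p15, p5, p4) → 26.7539
  f13: (p15, p5, p13) → 1.7992
  f14: (p15, p7, p3) → 31.0363
  f15: (p9, p3, p8) → 51.3268
  f16: (p9, p3, p12) → 50.4738
  f17: (p9, p6, p8) → 25.8062
  f18: (p9, p6, p12) → 34.0206
  f19: (p2, p7, p11) → 7.6761
  f20: (p2, p15, p7) → 21.9880
  f21: (p2, p14, p11) → 2.6912
  f22: (p2, p15, p14) → 8.5614
Σ area = 708.096

Check V−E+F: 13 − 33 + 22 = 2.

facets=22 area=708.096


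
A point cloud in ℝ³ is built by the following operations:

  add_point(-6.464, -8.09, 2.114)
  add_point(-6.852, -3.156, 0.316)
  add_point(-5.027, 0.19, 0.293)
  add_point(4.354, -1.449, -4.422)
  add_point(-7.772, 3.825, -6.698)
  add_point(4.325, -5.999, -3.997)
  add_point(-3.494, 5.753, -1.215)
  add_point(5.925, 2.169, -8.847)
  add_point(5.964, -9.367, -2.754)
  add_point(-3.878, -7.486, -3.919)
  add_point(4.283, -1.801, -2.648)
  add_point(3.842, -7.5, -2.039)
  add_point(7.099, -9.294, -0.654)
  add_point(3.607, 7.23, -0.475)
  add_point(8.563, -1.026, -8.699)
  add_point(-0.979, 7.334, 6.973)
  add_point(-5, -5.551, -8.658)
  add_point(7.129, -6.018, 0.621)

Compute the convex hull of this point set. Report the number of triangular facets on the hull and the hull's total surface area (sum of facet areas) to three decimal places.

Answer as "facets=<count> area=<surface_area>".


facets=22 area=831.941

Extreme-point indices: [0, 1, 4, 6, 7, 8, 9, 12, 13, 14, 15, 16, 17] — 13 of 18 on the boundary.

Area of each hull facet:
  f1: (p16, p8, p14) → 66.0782
  f2: (p16, p0, p4) → 55.6559
  f3: (p1, p15, p4) → 67.4669
  f4: (p1, p0, p4) → 11.0784
  f5: (p1, p0, p15) → 30.9408
  f6: (p12, p0, p8) → 15.8984
  f7: (p12, p8, p14) → 11.8030
  f8: (p9, p0, p8) → 32.1037
  f9: (p9, p16, p8) → 24.4248
  f10: (p9, p16, p0) → 10.8609
  f11: (p7, p13, p4) → 63.8919
  f12: (p7, p13, p14) → 17.9895
  f13: (p7, p16, p4) → 63.3573
  f14: (p7, p16, p14) → 27.6569
  f15: (p6, p15, p4) → 11.2406
  f16: (p6, p13, p4) → 18.5626
  f17: (p6, p13, p15) → 28.9111
  f18: (p17, p13, p15) → 59.9633
  f19: (p17, p0, p15) → 107.1528
  f20: (p17, p12, p0) → 24.1667
  f21: (p17, p13, p14) → 64.1195
  f22: (p17, p12, p14) → 18.6180
Σ area = 831.941

Euler: V−E+F = 13−33+22 = 2.


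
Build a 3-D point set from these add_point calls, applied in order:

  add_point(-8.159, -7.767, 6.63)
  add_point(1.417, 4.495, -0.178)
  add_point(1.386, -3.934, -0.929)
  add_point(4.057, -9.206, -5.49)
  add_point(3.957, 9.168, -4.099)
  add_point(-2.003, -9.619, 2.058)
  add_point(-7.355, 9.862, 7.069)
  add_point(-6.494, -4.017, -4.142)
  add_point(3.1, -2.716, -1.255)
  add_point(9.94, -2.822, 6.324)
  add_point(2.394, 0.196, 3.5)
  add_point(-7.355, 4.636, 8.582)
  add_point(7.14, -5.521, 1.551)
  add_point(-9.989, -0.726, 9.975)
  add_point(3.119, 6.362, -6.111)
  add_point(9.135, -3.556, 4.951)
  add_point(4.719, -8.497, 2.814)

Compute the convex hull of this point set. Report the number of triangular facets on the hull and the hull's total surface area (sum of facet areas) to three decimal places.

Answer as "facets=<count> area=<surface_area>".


facets=18 area=1021.499

11 of the 17 inputs are extreme points: [0, 3, 4, 5, 6, 7, 9, 11, 13, 14, 16].

Triangle areas on the boundary:
  f1: (p3, p14, p9) → 105.9206
  f2: (p11, p9, p13) → 58.0185
  f3: (p11, p6, p13) → 7.1774
  f4: (p11, p6, p9) → 48.4428
  f5: (p4, p6, p9) → 133.5376
  f6: (p4, p14, p9) → 29.9146
  f7: (p4, p14, p6) → 27.2619
  f8: (p0, p9, p13) → 75.1253
  f9: (p16, p3, p9) → 30.3151
  f10: (p16, p0, p9) → 51.2799
  f11: (p7, p3, p14) → 80.7040
  f12: (p7, p14, p6) → 114.1961
  f13: (p7, p6, p13) → 83.8280
  f14: (p7, p0, p13) → 45.7115
  f15: (p5, p16, p3) → 28.0780
  f16: (p5, p16, p0) → 20.2534
  f17: (p5, p7, p3) → 44.6312
  f18: (p5, p7, p0) → 37.1029
Σ area = 1021.499

Euler characteristic 11−27+18 = 2 ✓


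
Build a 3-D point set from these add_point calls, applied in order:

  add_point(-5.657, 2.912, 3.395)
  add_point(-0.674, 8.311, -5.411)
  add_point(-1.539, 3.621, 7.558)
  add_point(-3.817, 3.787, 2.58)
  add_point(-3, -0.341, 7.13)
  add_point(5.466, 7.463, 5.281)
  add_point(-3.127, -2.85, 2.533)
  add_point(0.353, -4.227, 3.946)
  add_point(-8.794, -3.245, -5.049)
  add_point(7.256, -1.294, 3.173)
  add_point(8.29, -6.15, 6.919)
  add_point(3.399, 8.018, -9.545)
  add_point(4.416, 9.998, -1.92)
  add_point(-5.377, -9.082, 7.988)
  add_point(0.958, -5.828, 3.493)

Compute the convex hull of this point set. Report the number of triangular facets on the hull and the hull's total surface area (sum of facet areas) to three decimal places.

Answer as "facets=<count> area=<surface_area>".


Hull vertices (11/15): indices [0, 1, 2, 5, 8, 9, 10, 11, 12, 13, 14].

Per-facet area ½‖(b−a)×(c−a)‖:
  f1: (p11, p10, p8) → 170.5436
  f2: (p14, p10, p8) → 16.8862
  f3: (p14, p13, p8) → 55.1570
  f4: (p14, p13, p10) → 30.6295
  f5: (p0, p13, p8) → 67.9674
  f6: (p9, p11, p10) → 14.2023
  f7: (p9, p11, p12) → 49.5373
  f8: (p1, p11, p12) → 18.3622
  f9: (p1, p0, p12) → 36.6431
  f10: (p1, p11, p8) → 37.9715
  f11: (p1, p0, p8) → 61.2550
  f12: (p5, p9, p10) → 21.9746
  f13: (p5, p9, p12) → 35.1026
  f14: (p2, p0, p13) → 37.4268
  f15: (p2, p13, p10) → 81.4176
  f16: (p2, p5, p10) → 55.2521
  f17: (p2, p0, p12) → 37.6349
  f18: (p2, p5, p12) → 30.6008
Σ area = 858.564

Euler characteristic 11−27+18 = 2 ✓

facets=18 area=858.564


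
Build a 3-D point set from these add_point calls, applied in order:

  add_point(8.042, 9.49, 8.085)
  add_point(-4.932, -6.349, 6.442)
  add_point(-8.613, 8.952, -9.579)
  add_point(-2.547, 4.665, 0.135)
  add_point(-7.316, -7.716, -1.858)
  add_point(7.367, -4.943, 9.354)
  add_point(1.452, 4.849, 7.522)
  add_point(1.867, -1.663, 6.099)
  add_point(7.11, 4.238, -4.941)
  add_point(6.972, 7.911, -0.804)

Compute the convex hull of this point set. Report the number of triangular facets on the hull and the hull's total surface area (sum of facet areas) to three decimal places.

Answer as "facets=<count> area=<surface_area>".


8 of the 10 inputs are extreme points: [0, 1, 2, 4, 5, 6, 8, 9].

Area of each hull facet:
  f1: (p8, p5, p0) → 97.5880
  f2: (p8, p4, p2) → 141.8630
  f3: (p8, p5, p4) → 142.7824
  f4: (p1, p4, p2) → 77.3827
  f5: (p1, p5, p4) → 48.1971
  f6: (p9, p0, p2) → 66.8475
  f7: (p9, p8, p2) → 47.1965
  f8: (p9, p8, p0) → 13.5209
  f9: (p6, p5, p0) → 46.7261
  f10: (p6, p1, p5) → 66.2776
  f11: (p6, p0, p2) → 76.7549
  f12: (p6, p1, p2) → 129.7545
Σ area = 954.891

Euler: V−E+F = 8−18+12 = 2.

facets=12 area=954.891


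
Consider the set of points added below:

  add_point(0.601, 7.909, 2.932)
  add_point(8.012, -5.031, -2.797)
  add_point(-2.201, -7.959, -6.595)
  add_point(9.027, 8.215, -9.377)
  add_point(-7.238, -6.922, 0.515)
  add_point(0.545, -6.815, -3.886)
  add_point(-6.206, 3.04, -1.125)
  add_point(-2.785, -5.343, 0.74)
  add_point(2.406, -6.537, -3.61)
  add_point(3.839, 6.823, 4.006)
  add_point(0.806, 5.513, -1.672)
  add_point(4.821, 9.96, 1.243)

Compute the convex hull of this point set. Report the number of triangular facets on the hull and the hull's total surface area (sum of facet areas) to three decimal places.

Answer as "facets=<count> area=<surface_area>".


facets=16 area=681.855

Extreme-point indices: [0, 1, 2, 3, 4, 6, 7, 8, 9, 11] — 10 of 12 on the boundary.

Triangle areas on the boundary:
  f1: (p1, p2, p3) → 82.7578
  f2: (p6, p2, p4) → 44.4071
  f3: (p6, p2, p3) → 114.1846
  f4: (p8, p2, p4) → 24.8786
  f5: (p8, p1, p4) → 16.9878
  f6: (p8, p1, p2) → 6.7253
  f7: (p7, p9, p4) → 22.8436
  f8: (p7, p1, p4) → 12.3256
  f9: (p7, p1, p9) → 74.3320
  f10: (p11, p6, p3) → 76.3118
  f11: (p11, p1, p3) → 81.7632
  f12: (p11, p1, p9) → 29.8382
  f13: (p0, p11, p9) → 7.5190
  f14: (p0, p11, p6) → 16.8528
  f15: (p0, p9, p4) → 29.7527
  f16: (p0, p6, p4) → 40.3746
Σ area = 681.855

Euler characteristic 10−24+16 = 2 ✓


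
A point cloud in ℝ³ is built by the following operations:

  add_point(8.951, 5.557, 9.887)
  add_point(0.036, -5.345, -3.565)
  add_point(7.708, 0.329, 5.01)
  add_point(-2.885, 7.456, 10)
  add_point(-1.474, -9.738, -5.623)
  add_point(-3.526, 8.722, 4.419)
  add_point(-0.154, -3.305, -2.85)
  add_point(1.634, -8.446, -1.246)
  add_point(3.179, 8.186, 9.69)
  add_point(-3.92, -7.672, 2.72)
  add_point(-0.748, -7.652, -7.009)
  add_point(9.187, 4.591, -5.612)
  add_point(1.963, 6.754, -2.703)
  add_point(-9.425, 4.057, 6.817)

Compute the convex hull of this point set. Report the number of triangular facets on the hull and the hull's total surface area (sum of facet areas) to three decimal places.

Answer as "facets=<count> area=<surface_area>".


facets=20 area=887.449

Extreme-point indices: [0, 2, 3, 4, 5, 7, 8, 9, 10, 11, 12, 13] — 12 of 14 on the boundary.

Per-facet area ½‖(b−a)×(c−a)‖:
  f1: (p9, p4, p13) → 48.9383
  f2: (p9, p3, p13) → 53.8904
  f3: (p7, p4, p11) → 41.9888
  f4: (p7, p9, p4) → 18.9541
  f5: (p10, p4, p11) → 13.7295
  f6: (p10, p12, p11) → 60.5557
  f7: (p10, p4, p13) → 26.1861
  f8: (p10, p12, p13) → 114.3455
  f9: (p5, p3, p13) → 21.3647
  f10: (p5, p12, p13) → 30.2366
  f11: (p0, p9, p3) → 100.4489
  f12: (p2, p7, p9) → 42.4698
  f13: (p2, p0, p9) → 39.4278
  f14: (p2, p7, p11) → 70.6715
  f15: (p2, p0, p11) → 39.5194
  f16: (p8, p5, p3) → 17.5979
  f17: (p8, p0, p3) → 10.1933
  f18: (p8, p0, p11) → 49.2744
  f19: (p8, p12, p11) → 48.3268
  f20: (p8, p5, p12) → 39.3293
Σ area = 887.449

Euler: V−E+F = 12−30+20 = 2.


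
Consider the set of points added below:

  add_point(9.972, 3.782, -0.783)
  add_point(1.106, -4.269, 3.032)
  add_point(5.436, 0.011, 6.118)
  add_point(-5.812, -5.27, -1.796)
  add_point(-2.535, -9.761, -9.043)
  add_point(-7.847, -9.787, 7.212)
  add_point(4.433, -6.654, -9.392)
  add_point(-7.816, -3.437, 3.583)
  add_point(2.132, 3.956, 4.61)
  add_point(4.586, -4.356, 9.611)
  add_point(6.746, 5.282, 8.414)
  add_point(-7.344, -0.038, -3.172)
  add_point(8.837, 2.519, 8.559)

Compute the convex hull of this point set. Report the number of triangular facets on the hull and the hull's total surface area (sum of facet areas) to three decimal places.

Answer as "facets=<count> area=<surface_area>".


Extreme-point indices: [0, 4, 5, 6, 7, 8, 9, 10, 11, 12] — 10 of 13 on the boundary.

Triangle areas on the boundary:
  f1: (p11, p6, p0) → 104.8480
  f2: (p4, p11, p5) → 86.4801
  f3: (p4, p11, p6) → 47.0239
  f4: (p4, p9, p5) → 117.0206
  f5: (p4, p9, p6) → 73.0925
  f6: (p10, p9, p5) → 56.9326
  f7: (p12, p10, p0) → 16.4183
  f8: (p12, p10, p9) → 13.1709
  f9: (p12, p6, p0) → 62.3519
  f10: (p12, p9, p6) → 77.9960
  f11: (p8, p11, p0) → 59.2952
  f12: (p8, p10, p0) → 28.1084
  f13: (p7, p10, p5) → 61.6291
  f14: (p7, p8, p10) → 23.7153
  f15: (p7, p11, p5) → 15.3663
  f16: (p7, p8, p11) → 45.7039
Σ area = 889.153

Euler characteristic 10−24+16 = 2 ✓

facets=16 area=889.153
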